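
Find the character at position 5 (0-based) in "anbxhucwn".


Input string: 'anbxhucwn'
Operation: get character at index 5
Index mapping: s[0]='a', s[1]='n', s[2]='b', s[3]='x', s[4]='h', s[5]='u'
Result: 'u'


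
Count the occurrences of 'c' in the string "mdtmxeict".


Input string: 'mdtmxeict'
Target character: 'c'
Scan each position: s[7]='c'
Matches found at indices: 7
Total: 1


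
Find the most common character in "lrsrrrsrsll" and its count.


Input: 'lrsrrrsrsll'
Operation: tally each character
Counts: 'l':3, 'r':5, 's':3
Maximum: 'r' appears 5 times


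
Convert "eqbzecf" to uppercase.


Input string: 'eqbzecf'
Operation: convert each letter to uppercase
Mapping: 'e'->'E', 'q'->'Q', 'b'->'B', 'z'->'Z', 'e'->'E', 'c'->'C', 'f'->'F'
Result: EQBZECF


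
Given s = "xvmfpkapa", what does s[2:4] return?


Input string: 'xvmfpkapa'
Operation: slice [2:4]
Extract characters: s[2]='m', s[3]='f'
Result: mf


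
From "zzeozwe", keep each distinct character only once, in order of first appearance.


Input: 'zzeozwe'
Operation: keep first occurrence of each character
Scan: s[0]='z' new -> keep; s[1]='z' seen -> skip; s[2]='e' new -> keep; s[3]='o' new -> keep; s[4]='z' seen -> skip; s[5]='w' new -> keep; s[6]='e' seen -> skip
Result: zeow


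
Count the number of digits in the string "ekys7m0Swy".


Input string: 'ekys7m0Swy'
Operation: count digit characters (0-9)
Scan: 'e', 'k', 'y', 's', '7'(digit), 'm', '0'(digit), 'S', 'w', 'y'
Digits found: 2
Result: 2


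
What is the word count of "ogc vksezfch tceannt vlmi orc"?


Input string: 'ogc vksezfch tceannt vlmi orc'
Operation: split by spaces
Words found: 'ogc', 'vksezfch', 'tceannt', 'vlmi', 'orc'
Word count: 5


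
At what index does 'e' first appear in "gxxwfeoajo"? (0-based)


Input string: 'gxxwfeoajo'
Target: 'e'
Scanning left to right: s[0]='g', s[1]='x', s[2]='x', s[3]='w', s[4]='f', s[5]='e'
First match at index: 5


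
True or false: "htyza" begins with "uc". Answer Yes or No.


Input string: 'htyza'
Prefix to check: 'uc'
First 2 characters of input: 'ht'
Match: False
Result: No


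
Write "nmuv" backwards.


Input string: 'nmuv'
Operation: reverse character order
Original order: 'n' -> 'm' -> 'u' -> 'v'
Reversed order: 'v' -> 'u' -> 'm' -> 'n'
Result: vumn


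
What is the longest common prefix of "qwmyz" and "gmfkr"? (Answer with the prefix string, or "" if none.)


String 1: 'qwmyz'
String 2: 'gmfkr'
Compare position by position:
pos 0: 'q' vs 'g' differ -> stop
Longest common prefix: "" (length 0)


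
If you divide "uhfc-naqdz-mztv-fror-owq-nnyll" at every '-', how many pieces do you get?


Input string: 'uhfc-naqdz-mztv-fror-owq-nnyll'
Delimiter: '-'
Split result: 'uhfc', 'naqdz', 'mztv', 'fror', 'owq', 'nnyll'
Number of parts: 6


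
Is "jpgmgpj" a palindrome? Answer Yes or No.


Input string: 'jpgmgpj'
Reversed: 'jpgmgpj'
Compare pairs: s[0]='j' vs s[6]='j' (match), s[1]='p' vs s[5]='p' (match), s[2]='g' vs s[4]='g' (match)
Palindrome: Yes


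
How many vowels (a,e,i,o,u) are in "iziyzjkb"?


Input string: 'iziyzjkb'
Operation: count vowels (a, e, i, o, u)
Scan: s[0]='i' (vowel), s[1]='z', s[2]='i' (vowel), s[3]='y', s[4]='z', s[5]='j', s[6]='k', s[7]='b'
Vowels found: 2
Result: 2


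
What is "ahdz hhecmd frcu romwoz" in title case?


Input string: 'ahdz hhecmd frcu romwoz'
Operation: capitalize first letter of each word
Word transformations: 'ahdz'->'Ahdz', 'hhecmd'->'Hhecmd', 'frcu'->'Frcu', 'romwoz'->'Romwoz'
Result: Ahdz Hhecmd Frcu Romwoz


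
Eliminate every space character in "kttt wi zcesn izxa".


Input string: 'kttt wi zcesn izxa'
Operation: remove all spaces
Words: 'kttt', 'wi', 'zcesn', 'izxa'
Join without spaces: ktttwizcesnizxa


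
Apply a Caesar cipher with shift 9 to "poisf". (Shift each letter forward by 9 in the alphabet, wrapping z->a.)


Input: 'poisf', shift = 9
Operation: for each letter, (position + 9) mod 26
Mapping: 'p'(15+9=24)->'y', 'o'(14+9=23)->'x', 'i'(8+9=17)->'r', 's'(18+9=27, 27 mod 26=1)->'b', 'f'(5+9=14)->'o'
Result: yxrbo


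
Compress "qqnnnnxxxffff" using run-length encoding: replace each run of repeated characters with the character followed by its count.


Input: 'qqnnnnxxxffff'
Operation: identify consecutive runs
Runs: 'qq' -> q2, 'nnnn' -> n4, 'xxx' -> x3, 'ffff' -> f4
Encoded: q2n4x3f4


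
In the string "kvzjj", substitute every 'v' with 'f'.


Input string: 'kvzjj'
Operation: replace 'v' with 'f'
Positions of 'v': 1
After replacement: kfzjj


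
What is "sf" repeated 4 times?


Input string: 'sf'
Operation: repeat 4 times
Concatenation: 'sf' + 'sf' + 'sf' + 'sf'
Result: sfsfsfsf


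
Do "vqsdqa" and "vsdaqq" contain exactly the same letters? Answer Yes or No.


String 1: 'vqsdqa' -> sorted: 'adqqsv'
String 2: 'vsdaqq' -> sorted: 'adqqsv'
Compare sorted forms: 'adqqsv' == 'adqqsv'
Anagram: Yes


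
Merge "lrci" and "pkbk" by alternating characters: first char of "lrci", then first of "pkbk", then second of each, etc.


String 1: 'lrci'
String 2: 'pkbk'
Operation: alternate characters
Pairs: 'l'+'p', 'r'+'k', 'c'+'b', 'i'+'k'
Result: lprkcbik


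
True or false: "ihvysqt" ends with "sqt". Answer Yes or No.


Input string: 'ihvysqt'
Suffix to check: 'sqt'
Last 3 characters of input: 'sqt'
Match: True
Result: Yes


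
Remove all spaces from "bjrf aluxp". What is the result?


Input string: 'bjrf aluxp'
Operation: remove all spaces
Words: 'bjrf', 'aluxp'
Join without spaces: bjrfaluxp


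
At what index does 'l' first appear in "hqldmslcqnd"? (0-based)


Input string: 'hqldmslcqnd'
Target: 'l'
Scanning left to right: s[0]='h', s[1]='q', s[2]='l'
First match at index: 2


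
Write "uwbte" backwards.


Input string: 'uwbte'
Operation: reverse character order
Original order: 'u' -> 'w' -> 'b' -> 't' -> 'e'
Reversed order: 'e' -> 't' -> 'b' -> 'w' -> 'u'
Result: etbwu


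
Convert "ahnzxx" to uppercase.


Input string: 'ahnzxx'
Operation: convert each letter to uppercase
Mapping: 'a'->'A', 'h'->'H', 'n'->'N', 'z'->'Z', 'x'->'X', 'x'->'X'
Result: AHNZXX


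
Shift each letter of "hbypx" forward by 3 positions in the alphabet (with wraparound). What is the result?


Input: 'hbypx', shift = 3
Operation: for each letter, (position + 3) mod 26
Mapping: 'h'(7+3=10)->'k', 'b'(1+3=4)->'e', 'y'(24+3=27, 27 mod 26=1)->'b', 'p'(15+3=18)->'s', 'x'(23+3=26, 26 mod 26=0)->'a'
Result: kebsa


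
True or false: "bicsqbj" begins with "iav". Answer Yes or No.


Input string: 'bicsqbj'
Prefix to check: 'iav'
First 3 characters of input: 'bic'
Match: False
Result: No


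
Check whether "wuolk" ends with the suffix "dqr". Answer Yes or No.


Input string: 'wuolk'
Suffix to check: 'dqr'
Last 3 characters of input: 'olk'
Match: False
Result: No


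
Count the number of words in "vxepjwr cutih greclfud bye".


Input string: 'vxepjwr cutih greclfud bye'
Operation: split by spaces
Words found: 'vxepjwr', 'cutih', 'greclfud', 'bye'
Word count: 4


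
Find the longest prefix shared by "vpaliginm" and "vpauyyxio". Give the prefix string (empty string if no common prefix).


String 1: 'vpaliginm'
String 2: 'vpauyyxio'
Compare position by position:
pos 0: 'v' vs 'v' match
pos 1: 'p' vs 'p' match
pos 2: 'a' vs 'a' match
pos 3: 'l' vs 'u' differ -> stop
Longest common prefix: "vpa" (length 3)


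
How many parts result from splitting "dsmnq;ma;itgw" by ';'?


Input string: 'dsmnq;ma;itgw'
Delimiter: ';'
Split result: 'dsmnq', 'ma', 'itgw'
Number of parts: 3


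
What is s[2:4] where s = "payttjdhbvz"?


Input string: 'payttjdhbvz'
Operation: slice [2:4]
Extract characters: s[2]='y', s[3]='t'
Result: yt


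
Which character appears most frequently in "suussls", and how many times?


Input: 'suussls'
Operation: tally each character
Counts: 'l':1, 's':4, 'u':2
Maximum: 's' appears 4 times


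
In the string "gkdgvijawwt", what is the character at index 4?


Input string: 'gkdgvijawwt'
Operation: get character at index 4
Index mapping: s[0]='g', s[1]='k', s[2]='d', s[3]='g', s[4]='v'
Result: 'v'


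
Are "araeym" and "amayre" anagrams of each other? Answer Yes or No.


String 1: 'araeym' -> sorted: 'aaemry'
String 2: 'amayre' -> sorted: 'aaemry'
Compare sorted forms: 'aaemry' == 'aaemry'
Anagram: Yes


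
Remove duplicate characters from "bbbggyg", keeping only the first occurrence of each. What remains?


Input: 'bbbggyg'
Operation: keep first occurrence of each character
Scan: s[0]='b' new -> keep; s[1]='b' seen -> skip; s[2]='b' seen -> skip; s[3]='g' new -> keep; s[4]='g' seen -> skip; s[5]='y' new -> keep; s[6]='g' seen -> skip
Result: bgy


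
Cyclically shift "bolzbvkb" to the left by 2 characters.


Input: 'bolzbvkb', shift = 2
Operation: split at index 2 and swap parts
Front part s[0:2] = 'bo'
Back part s[2:] = 'lzbvkb'
Rotated = back + front = 'lzbvkb' + 'bo'
Result: lzbvkbbo


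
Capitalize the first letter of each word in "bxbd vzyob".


Input string: 'bxbd vzyob'
Operation: capitalize first letter of each word
Word transformations: 'bxbd'->'Bxbd', 'vzyob'->'Vzyob'
Result: Bxbd Vzyob


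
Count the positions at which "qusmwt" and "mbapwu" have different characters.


String 1: 'qusmwt'
String 2: 'mbapwu'
Compare each position: pos 0: 'q'!='m', pos 1: 'u'!='b', pos 2: 's'!='a', pos 3: 'm'!='p', pos 4: 'w'=='w', pos 5: 't'!='u'
Differing positions: 5
Hamming distance: 5


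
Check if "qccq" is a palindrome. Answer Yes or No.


Input string: 'qccq'
Reversed: 'qccq'
Compare pairs: s[0]='q' vs s[3]='q' (match), s[1]='c' vs s[2]='c' (match)
Palindrome: Yes


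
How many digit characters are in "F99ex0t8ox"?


Input string: 'F99ex0t8ox'
Operation: count digit characters (0-9)
Scan: 'F', '9'(digit), '9'(digit), 'e', 'x', '0'(digit), 't', '8'(digit), 'o', 'x'
Digits found: 4
Result: 4


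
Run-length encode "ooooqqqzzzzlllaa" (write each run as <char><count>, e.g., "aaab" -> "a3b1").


Input: 'ooooqqqzzzzlllaa'
Operation: identify consecutive runs
Runs: 'oooo' -> o4, 'qqq' -> q3, 'zzzz' -> z4, 'lll' -> l3, 'aa' -> a2
Encoded: o4q3z4l3a2


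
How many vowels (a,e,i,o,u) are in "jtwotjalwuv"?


Input string: 'jtwotjalwuv'
Operation: count vowels (a, e, i, o, u)
Scan: s[0]='j', s[1]='t', s[2]='w', s[3]='o' (vowel), s[4]='t', s[5]='j', s[6]='a' (vowel), s[7]='l', s[8]='w', s[9]='u' (vowel), s[10]='v'
Vowels found: 3
Result: 3


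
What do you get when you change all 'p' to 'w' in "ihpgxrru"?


Input string: 'ihpgxrru'
Operation: replace 'p' with 'w'
Positions of 'p': 2
After replacement: ihwgxrru


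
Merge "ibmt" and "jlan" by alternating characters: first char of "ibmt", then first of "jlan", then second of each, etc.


String 1: 'ibmt'
String 2: 'jlan'
Operation: alternate characters
Pairs: 'i'+'j', 'b'+'l', 'm'+'a', 't'+'n'
Result: ijblmatn


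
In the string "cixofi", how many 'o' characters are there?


Input string: 'cixofi'
Target character: 'o'
Scan each position: s[3]='o'
Matches found at indices: 3
Total: 1


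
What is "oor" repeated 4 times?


Input string: 'oor'
Operation: repeat 4 times
Concatenation: 'oor' + 'oor' + 'oor' + 'oor'
Result: ooroorooroor


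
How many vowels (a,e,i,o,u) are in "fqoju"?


Input string: 'fqoju'
Operation: count vowels (a, e, i, o, u)
Scan: s[0]='f', s[1]='q', s[2]='o' (vowel), s[3]='j', s[4]='u' (vowel)
Vowels found: 2
Result: 2


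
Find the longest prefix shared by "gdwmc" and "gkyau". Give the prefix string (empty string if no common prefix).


String 1: 'gdwmc'
String 2: 'gkyau'
Compare position by position:
pos 0: 'g' vs 'g' match
pos 1: 'd' vs 'k' differ -> stop
Longest common prefix: "g" (length 1)


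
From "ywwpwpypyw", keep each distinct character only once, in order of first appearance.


Input: 'ywwpwpypyw'
Operation: keep first occurrence of each character
Scan: s[0]='y' new -> keep; s[1]='w' new -> keep; s[2]='w' seen -> skip; s[3]='p' new -> keep; s[4]='w' seen -> skip; s[5]='p' seen -> skip; s[6]='y' seen -> skip; s[7]='p' seen -> skip; s[8]='y' seen -> skip; s[9]='w' seen -> skip
Result: ywp


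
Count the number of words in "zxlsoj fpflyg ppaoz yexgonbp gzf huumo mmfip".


Input string: 'zxlsoj fpflyg ppaoz yexgonbp gzf huumo mmfip'
Operation: split by spaces
Words found: 'zxlsoj', 'fpflyg', 'ppaoz', 'yexgonbp', 'gzf', 'huumo', 'mmfip'
Word count: 7


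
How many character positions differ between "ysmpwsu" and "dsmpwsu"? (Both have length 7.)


String 1: 'ysmpwsu'
String 2: 'dsmpwsu'
Compare each position: pos 0: 'y'!='d', pos 1: 's'=='s', pos 2: 'm'=='m', pos 3: 'p'=='p', pos 4: 'w'=='w', pos 5: 's'=='s', pos 6: 'u'=='u'
Differing positions: 1
Hamming distance: 1


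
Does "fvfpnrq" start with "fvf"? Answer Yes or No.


Input string: 'fvfpnrq'
Prefix to check: 'fvf'
First 3 characters of input: 'fvf'
Match: True
Result: Yes


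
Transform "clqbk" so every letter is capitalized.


Input string: 'clqbk'
Operation: convert each letter to uppercase
Mapping: 'c'->'C', 'l'->'L', 'q'->'Q', 'b'->'B', 'k'->'K'
Result: CLQBK


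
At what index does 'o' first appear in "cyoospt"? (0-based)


Input string: 'cyoospt'
Target: 'o'
Scanning left to right: s[0]='c', s[1]='y', s[2]='o'
First match at index: 2


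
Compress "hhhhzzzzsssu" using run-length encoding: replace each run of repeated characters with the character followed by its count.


Input: 'hhhhzzzzsssu'
Operation: identify consecutive runs
Runs: 'hhhh' -> h4, 'zzzz' -> z4, 'sss' -> s3, 'u' -> u1
Encoded: h4z4s3u1


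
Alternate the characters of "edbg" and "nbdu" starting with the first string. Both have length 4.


String 1: 'edbg'
String 2: 'nbdu'
Operation: alternate characters
Pairs: 'e'+'n', 'd'+'b', 'b'+'d', 'g'+'u'
Result: endbbdgu


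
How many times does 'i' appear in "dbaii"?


Input string: 'dbaii'
Target character: 'i'
Scan each position: s[3]='i', s[4]='i'
Matches found at indices: 3, 4
Total: 2


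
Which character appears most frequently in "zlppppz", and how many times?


Input: 'zlppppz'
Operation: tally each character
Counts: 'l':1, 'p':4, 'z':2
Maximum: 'p' appears 4 times


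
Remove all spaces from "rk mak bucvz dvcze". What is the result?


Input string: 'rk mak bucvz dvcze'
Operation: remove all spaces
Words: 'rk', 'mak', 'bucvz', 'dvcze'
Join without spaces: rkmakbucvzdvcze


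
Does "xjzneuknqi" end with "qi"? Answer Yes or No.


Input string: 'xjzneuknqi'
Suffix to check: 'qi'
Last 2 characters of input: 'qi'
Match: True
Result: Yes


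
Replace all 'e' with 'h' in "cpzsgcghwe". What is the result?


Input string: 'cpzsgcghwe'
Operation: replace 'e' with 'h'
Positions of 'e': 9
After replacement: cpzsgcghwh


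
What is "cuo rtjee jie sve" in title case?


Input string: 'cuo rtjee jie sve'
Operation: capitalize first letter of each word
Word transformations: 'cuo'->'Cuo', 'rtjee'->'Rtjee', 'jie'->'Jie', 'sve'->'Sve'
Result: Cuo Rtjee Jie Sve


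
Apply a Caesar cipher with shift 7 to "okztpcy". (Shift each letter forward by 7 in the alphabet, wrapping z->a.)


Input: 'okztpcy', shift = 7
Operation: for each letter, (position + 7) mod 26
Mapping: 'o'(14+7=21)->'v', 'k'(10+7=17)->'r', 'z'(25+7=32, 32 mod 26=6)->'g', 't'(19+7=26, 26 mod 26=0)->'a', 'p'(15+7=22)->'w', 'c'(2+7=9)->'j', 'y'(24+7=31, 31 mod 26=5)->'f'
Result: vrgawjf


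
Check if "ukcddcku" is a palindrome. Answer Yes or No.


Input string: 'ukcddcku'
Reversed: 'ukcddcku'
Compare pairs: s[0]='u' vs s[7]='u' (match), s[1]='k' vs s[6]='k' (match), s[2]='c' vs s[5]='c' (match), s[3]='d' vs s[4]='d' (match)
Palindrome: Yes


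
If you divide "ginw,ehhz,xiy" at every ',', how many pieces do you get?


Input string: 'ginw,ehhz,xiy'
Delimiter: ','
Split result: 'ginw', 'ehhz', 'xiy'
Number of parts: 3


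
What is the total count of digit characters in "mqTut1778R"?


Input string: 'mqTut1778R'
Operation: count digit characters (0-9)
Scan: 'm', 'q', 'T', 'u', 't', '1'(digit), '7'(digit), '7'(digit), '8'(digit), 'R'
Digits found: 4
Result: 4


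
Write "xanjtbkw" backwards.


Input string: 'xanjtbkw'
Operation: reverse character order
Original order: 'x' -> 'a' -> 'n' -> 'j' -> 't' -> 'b' -> 'k' -> 'w'
Reversed order: 'w' -> 'k' -> 'b' -> 't' -> 'j' -> 'n' -> 'a' -> 'x'
Result: wkbtjnax


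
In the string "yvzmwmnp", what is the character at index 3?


Input string: 'yvzmwmnp'
Operation: get character at index 3
Index mapping: s[0]='y', s[1]='v', s[2]='z', s[3]='m'
Result: 'm'


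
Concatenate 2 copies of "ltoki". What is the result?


Input string: 'ltoki'
Operation: repeat 2 times
Concatenation: 'ltoki' + 'ltoki'
Result: ltokiltoki


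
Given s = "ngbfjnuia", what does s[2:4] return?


Input string: 'ngbfjnuia'
Operation: slice [2:4]
Extract characters: s[2]='b', s[3]='f'
Result: bf


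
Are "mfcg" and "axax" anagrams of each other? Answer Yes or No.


String 1: 'mfcg' -> sorted: 'cfgm'
String 2: 'axax' -> sorted: 'aaxx'
Compare sorted forms: 'cfgm' != 'aaxx'
Anagram: No


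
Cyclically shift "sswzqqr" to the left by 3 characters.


Input: 'sswzqqr', shift = 3
Operation: split at index 3 and swap parts
Front part s[0:3] = 'ssw'
Back part s[3:] = 'zqqr'
Rotated = back + front = 'zqqr' + 'ssw'
Result: zqqrssw


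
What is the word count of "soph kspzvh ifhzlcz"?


Input string: 'soph kspzvh ifhzlcz'
Operation: split by spaces
Words found: 'soph', 'kspzvh', 'ifhzlcz'
Word count: 3


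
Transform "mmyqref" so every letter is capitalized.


Input string: 'mmyqref'
Operation: convert each letter to uppercase
Mapping: 'm'->'M', 'm'->'M', 'y'->'Y', 'q'->'Q', 'r'->'R', 'e'->'E', 'f'->'F'
Result: MMYQREF


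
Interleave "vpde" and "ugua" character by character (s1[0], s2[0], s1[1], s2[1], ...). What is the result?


String 1: 'vpde'
String 2: 'ugua'
Operation: alternate characters
Pairs: 'v'+'u', 'p'+'g', 'd'+'u', 'e'+'a'
Result: vupgduea


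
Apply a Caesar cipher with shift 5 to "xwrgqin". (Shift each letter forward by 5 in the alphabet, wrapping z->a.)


Input: 'xwrgqin', shift = 5
Operation: for each letter, (position + 5) mod 26
Mapping: 'x'(23+5=28, 28 mod 26=2)->'c', 'w'(22+5=27, 27 mod 26=1)->'b', 'r'(17+5=22)->'w', 'g'(6+5=11)->'l', 'q'(16+5=21)->'v', 'i'(8+5=13)->'n', 'n'(13+5=18)->'s'
Result: cbwlvns


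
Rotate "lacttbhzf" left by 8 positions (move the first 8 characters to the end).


Input: 'lacttbhzf', shift = 8
Operation: split at index 8 and swap parts
Front part s[0:8] = 'lacttbhz'
Back part s[8:] = 'f'
Rotated = back + front = 'f' + 'lacttbhz'
Result: flacttbhz


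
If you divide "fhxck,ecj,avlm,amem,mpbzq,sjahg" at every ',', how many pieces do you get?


Input string: 'fhxck,ecj,avlm,amem,mpbzq,sjahg'
Delimiter: ','
Split result: 'fhxck', 'ecj', 'avlm', 'amem', 'mpbzq', 'sjahg'
Number of parts: 6


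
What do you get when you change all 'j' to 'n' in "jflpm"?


Input string: 'jflpm'
Operation: replace 'j' with 'n'
Positions of 'j': 0
After replacement: nflpm


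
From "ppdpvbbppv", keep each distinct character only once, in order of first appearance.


Input: 'ppdpvbbppv'
Operation: keep first occurrence of each character
Scan: s[0]='p' new -> keep; s[1]='p' seen -> skip; s[2]='d' new -> keep; s[3]='p' seen -> skip; s[4]='v' new -> keep; s[5]='b' new -> keep; s[6]='b' seen -> skip; s[7]='p' seen -> skip; s[8]='p' seen -> skip; s[9]='v' seen -> skip
Result: pdvb


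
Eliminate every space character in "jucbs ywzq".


Input string: 'jucbs ywzq'
Operation: remove all spaces
Words: 'jucbs', 'ywzq'
Join without spaces: jucbsywzq


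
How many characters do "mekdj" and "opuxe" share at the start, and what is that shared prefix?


String 1: 'mekdj'
String 2: 'opuxe'
Compare position by position:
pos 0: 'm' vs 'o' differ -> stop
Longest common prefix: "" (length 0)


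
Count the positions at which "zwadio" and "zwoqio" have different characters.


String 1: 'zwadio'
String 2: 'zwoqio'
Compare each position: pos 0: 'z'=='z', pos 1: 'w'=='w', pos 2: 'a'!='o', pos 3: 'd'!='q', pos 4: 'i'=='i', pos 5: 'o'=='o'
Differing positions: 2
Hamming distance: 2


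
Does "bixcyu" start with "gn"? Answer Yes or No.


Input string: 'bixcyu'
Prefix to check: 'gn'
First 2 characters of input: 'bi'
Match: False
Result: No


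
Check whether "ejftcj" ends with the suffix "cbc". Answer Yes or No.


Input string: 'ejftcj'
Suffix to check: 'cbc'
Last 3 characters of input: 'tcj'
Match: False
Result: No


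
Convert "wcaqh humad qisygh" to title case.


Input string: 'wcaqh humad qisygh'
Operation: capitalize first letter of each word
Word transformations: 'wcaqh'->'Wcaqh', 'humad'->'Humad', 'qisygh'->'Qisygh'
Result: Wcaqh Humad Qisygh


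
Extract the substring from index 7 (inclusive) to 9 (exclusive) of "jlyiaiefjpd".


Input string: 'jlyiaiefjpd'
Operation: slice [7:9]
Extract characters: s[7]='f', s[8]='j'
Result: fj


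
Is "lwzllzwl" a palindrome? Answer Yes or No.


Input string: 'lwzllzwl'
Reversed: 'lwzllzwl'
Compare pairs: s[0]='l' vs s[7]='l' (match), s[1]='w' vs s[6]='w' (match), s[2]='z' vs s[5]='z' (match), s[3]='l' vs s[4]='l' (match)
Palindrome: Yes


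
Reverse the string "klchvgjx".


Input string: 'klchvgjx'
Operation: reverse character order
Original order: 'k' -> 'l' -> 'c' -> 'h' -> 'v' -> 'g' -> 'j' -> 'x'
Reversed order: 'x' -> 'j' -> 'g' -> 'v' -> 'h' -> 'c' -> 'l' -> 'k'
Result: xjgvhclk


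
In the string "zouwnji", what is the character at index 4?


Input string: 'zouwnji'
Operation: get character at index 4
Index mapping: s[0]='z', s[1]='o', s[2]='u', s[3]='w', s[4]='n'
Result: 'n'


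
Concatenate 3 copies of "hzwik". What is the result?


Input string: 'hzwik'
Operation: repeat 3 times
Concatenation: 'hzwik' + 'hzwik' + 'hzwik'
Result: hzwikhzwikhzwik


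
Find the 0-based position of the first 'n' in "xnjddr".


Input string: 'xnjddr'
Target: 'n'
Scanning left to right: s[0]='x', s[1]='n'
First match at index: 1


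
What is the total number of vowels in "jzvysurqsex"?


Input string: 'jzvysurqsex'
Operation: count vowels (a, e, i, o, u)
Scan: s[0]='j', s[1]='z', s[2]='v', s[3]='y', s[4]='s', s[5]='u' (vowel), s[6]='r', s[7]='q', s[8]='s', s[9]='e' (vowel), s[10]='x'
Vowels found: 2
Result: 2


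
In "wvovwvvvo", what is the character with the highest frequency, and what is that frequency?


Input: 'wvovwvvvo'
Operation: tally each character
Counts: 'o':2, 'v':5, 'w':2
Maximum: 'v' appears 5 times


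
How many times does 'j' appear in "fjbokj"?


Input string: 'fjbokj'
Target character: 'j'
Scan each position: s[1]='j', s[5]='j'
Matches found at indices: 1, 5
Total: 2


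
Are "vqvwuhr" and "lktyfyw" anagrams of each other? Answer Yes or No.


String 1: 'vqvwuhr' -> sorted: 'hqruvvw'
String 2: 'lktyfyw' -> sorted: 'fkltwyy'
Compare sorted forms: 'hqruvvw' != 'fkltwyy'
Anagram: No


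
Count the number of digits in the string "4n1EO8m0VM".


Input string: '4n1EO8m0VM'
Operation: count digit characters (0-9)
Scan: '4'(digit), 'n', '1'(digit), 'E', 'O', '8'(digit), 'm', '0'(digit), 'V', 'M'
Digits found: 4
Result: 4


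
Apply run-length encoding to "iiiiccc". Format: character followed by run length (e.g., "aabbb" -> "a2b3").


Input: 'iiiiccc'
Operation: identify consecutive runs
Runs: 'iiii' -> i4, 'ccc' -> c3
Encoded: i4c3


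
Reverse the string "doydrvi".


Input string: 'doydrvi'
Operation: reverse character order
Original order: 'd' -> 'o' -> 'y' -> 'd' -> 'r' -> 'v' -> 'i'
Reversed order: 'i' -> 'v' -> 'r' -> 'd' -> 'y' -> 'o' -> 'd'
Result: ivrdyod


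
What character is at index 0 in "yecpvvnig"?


Input string: 'yecpvvnig'
Operation: get character at index 0
Index mapping: s[0]='y'
Result: 'y'


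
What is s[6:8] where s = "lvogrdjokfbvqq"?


Input string: 'lvogrdjokfbvqq'
Operation: slice [6:8]
Extract characters: s[6]='j', s[7]='o'
Result: jo


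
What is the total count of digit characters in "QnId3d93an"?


Input string: 'QnId3d93an'
Operation: count digit characters (0-9)
Scan: 'Q', 'n', 'I', 'd', '3'(digit), 'd', '9'(digit), '3'(digit), 'a', 'n'
Digits found: 3
Result: 3


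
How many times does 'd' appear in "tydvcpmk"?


Input string: 'tydvcpmk'
Target character: 'd'
Scan each position: s[2]='d'
Matches found at indices: 2
Total: 1


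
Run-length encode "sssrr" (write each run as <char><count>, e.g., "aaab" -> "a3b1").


Input: 'sssrr'
Operation: identify consecutive runs
Runs: 'sss' -> s3, 'rr' -> r2
Encoded: s3r2


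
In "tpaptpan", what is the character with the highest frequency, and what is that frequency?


Input: 'tpaptpan'
Operation: tally each character
Counts: 'a':2, 'n':1, 'p':3, 't':2
Maximum: 'p' appears 3 times


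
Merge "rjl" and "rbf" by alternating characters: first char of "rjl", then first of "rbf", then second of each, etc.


String 1: 'rjl'
String 2: 'rbf'
Operation: alternate characters
Pairs: 'r'+'r', 'j'+'b', 'l'+'f'
Result: rrjblf


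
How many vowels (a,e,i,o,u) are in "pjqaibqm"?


Input string: 'pjqaibqm'
Operation: count vowels (a, e, i, o, u)
Scan: s[0]='p', s[1]='j', s[2]='q', s[3]='a' (vowel), s[4]='i' (vowel), s[5]='b', s[6]='q', s[7]='m'
Vowels found: 2
Result: 2


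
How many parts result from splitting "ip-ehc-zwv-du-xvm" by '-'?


Input string: 'ip-ehc-zwv-du-xvm'
Delimiter: '-'
Split result: 'ip', 'ehc', 'zwv', 'du', 'xvm'
Number of parts: 5


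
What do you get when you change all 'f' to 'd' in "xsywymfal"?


Input string: 'xsywymfal'
Operation: replace 'f' with 'd'
Positions of 'f': 6
After replacement: xsywymdal


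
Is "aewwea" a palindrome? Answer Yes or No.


Input string: 'aewwea'
Reversed: 'aewwea'
Compare pairs: s[0]='a' vs s[5]='a' (match), s[1]='e' vs s[4]='e' (match), s[2]='w' vs s[3]='w' (match)
Palindrome: Yes


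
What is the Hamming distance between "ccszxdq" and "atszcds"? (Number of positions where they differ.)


String 1: 'ccszxdq'
String 2: 'atszcds'
Compare each position: pos 0: 'c'!='a', pos 1: 'c'!='t', pos 2: 's'=='s', pos 3: 'z'=='z', pos 4: 'x'!='c', pos 5: 'd'=='d', pos 6: 'q'!='s'
Differing positions: 4
Hamming distance: 4


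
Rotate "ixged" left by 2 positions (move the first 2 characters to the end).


Input: 'ixged', shift = 2
Operation: split at index 2 and swap parts
Front part s[0:2] = 'ix'
Back part s[2:] = 'ged'
Rotated = back + front = 'ged' + 'ix'
Result: gedix


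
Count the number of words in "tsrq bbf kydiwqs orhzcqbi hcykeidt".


Input string: 'tsrq bbf kydiwqs orhzcqbi hcykeidt'
Operation: split by spaces
Words found: 'tsrq', 'bbf', 'kydiwqs', 'orhzcqbi', 'hcykeidt'
Word count: 5


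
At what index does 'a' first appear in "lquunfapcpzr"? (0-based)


Input string: 'lquunfapcpzr'
Target: 'a'
Scanning left to right: s[0]='l', s[1]='q', s[2]='u', s[3]='u', s[4]='n', s[5]='f', s[6]='a'
First match at index: 6


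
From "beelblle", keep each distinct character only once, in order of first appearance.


Input: 'beelblle'
Operation: keep first occurrence of each character
Scan: s[0]='b' new -> keep; s[1]='e' new -> keep; s[2]='e' seen -> skip; s[3]='l' new -> keep; s[4]='b' seen -> skip; s[5]='l' seen -> skip; s[6]='l' seen -> skip; s[7]='e' seen -> skip
Result: bel


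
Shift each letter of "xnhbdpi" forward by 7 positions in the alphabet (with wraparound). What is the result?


Input: 'xnhbdpi', shift = 7
Operation: for each letter, (position + 7) mod 26
Mapping: 'x'(23+7=30, 30 mod 26=4)->'e', 'n'(13+7=20)->'u', 'h'(7+7=14)->'o', 'b'(1+7=8)->'i', 'd'(3+7=10)->'k', 'p'(15+7=22)->'w', 'i'(8+7=15)->'p'
Result: euoikwp


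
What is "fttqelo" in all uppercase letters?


Input string: 'fttqelo'
Operation: convert each letter to uppercase
Mapping: 'f'->'F', 't'->'T', 't'->'T', 'q'->'Q', 'e'->'E', 'l'->'L', 'o'->'O'
Result: FTTQELO


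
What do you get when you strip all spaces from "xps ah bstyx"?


Input string: 'xps ah bstyx'
Operation: remove all spaces
Words: 'xps', 'ah', 'bstyx'
Join without spaces: xpsahbstyx


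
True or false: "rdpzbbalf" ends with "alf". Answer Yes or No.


Input string: 'rdpzbbalf'
Suffix to check: 'alf'
Last 3 characters of input: 'alf'
Match: True
Result: Yes


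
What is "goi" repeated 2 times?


Input string: 'goi'
Operation: repeat 2 times
Concatenation: 'goi' + 'goi'
Result: goigoi


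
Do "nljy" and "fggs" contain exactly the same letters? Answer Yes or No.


String 1: 'nljy' -> sorted: 'jlny'
String 2: 'fggs' -> sorted: 'fggs'
Compare sorted forms: 'jlny' != 'fggs'
Anagram: No


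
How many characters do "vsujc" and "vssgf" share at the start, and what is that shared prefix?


String 1: 'vsujc'
String 2: 'vssgf'
Compare position by position:
pos 0: 'v' vs 'v' match
pos 1: 's' vs 's' match
pos 2: 'u' vs 's' differ -> stop
Longest common prefix: "vs" (length 2)


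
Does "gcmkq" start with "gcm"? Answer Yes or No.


Input string: 'gcmkq'
Prefix to check: 'gcm'
First 3 characters of input: 'gcm'
Match: True
Result: Yes


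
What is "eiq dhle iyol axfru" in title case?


Input string: 'eiq dhle iyol axfru'
Operation: capitalize first letter of each word
Word transformations: 'eiq'->'Eiq', 'dhle'->'Dhle', 'iyol'->'Iyol', 'axfru'->'Axfru'
Result: Eiq Dhle Iyol Axfru


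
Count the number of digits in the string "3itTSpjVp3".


Input string: '3itTSpjVp3'
Operation: count digit characters (0-9)
Scan: '3'(digit), 'i', 't', 'T', 'S', 'p', 'j', 'V', 'p', '3'(digit)
Digits found: 2
Result: 2


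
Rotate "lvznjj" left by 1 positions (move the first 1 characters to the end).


Input: 'lvznjj', shift = 1
Operation: split at index 1 and swap parts
Front part s[0:1] = 'l'
Back part s[1:] = 'vznjj'
Rotated = back + front = 'vznjj' + 'l'
Result: vznjjl


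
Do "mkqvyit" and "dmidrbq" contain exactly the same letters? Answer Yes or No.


String 1: 'mkqvyit' -> sorted: 'ikmqtvy'
String 2: 'dmidrbq' -> sorted: 'bddimqr'
Compare sorted forms: 'ikmqtvy' != 'bddimqr'
Anagram: No


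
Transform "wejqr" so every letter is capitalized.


Input string: 'wejqr'
Operation: convert each letter to uppercase
Mapping: 'w'->'W', 'e'->'E', 'j'->'J', 'q'->'Q', 'r'->'R'
Result: WEJQR


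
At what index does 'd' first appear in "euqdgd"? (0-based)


Input string: 'euqdgd'
Target: 'd'
Scanning left to right: s[0]='e', s[1]='u', s[2]='q', s[3]='d'
First match at index: 3


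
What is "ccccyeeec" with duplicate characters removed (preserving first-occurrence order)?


Input: 'ccccyeeec'
Operation: keep first occurrence of each character
Scan: s[0]='c' new -> keep; s[1]='c' seen -> skip; s[2]='c' seen -> skip; s[3]='c' seen -> skip; s[4]='y' new -> keep; s[5]='e' new -> keep; s[6]='e' seen -> skip; s[7]='e' seen -> skip; s[8]='c' seen -> skip
Result: cye


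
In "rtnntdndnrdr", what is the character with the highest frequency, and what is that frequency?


Input: 'rtnntdndnrdr'
Operation: tally each character
Counts: 'd':3, 'n':4, 'r':3, 't':2
Maximum: 'n' appears 4 times


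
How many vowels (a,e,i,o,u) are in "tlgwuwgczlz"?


Input string: 'tlgwuwgczlz'
Operation: count vowels (a, e, i, o, u)
Scan: s[0]='t', s[1]='l', s[2]='g', s[3]='w', s[4]='u' (vowel), s[5]='w', s[6]='g', s[7]='c', s[8]='z', s[9]='l', s[10]='z'
Vowels found: 1
Result: 1


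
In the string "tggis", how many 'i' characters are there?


Input string: 'tggis'
Target character: 'i'
Scan each position: s[3]='i'
Matches found at indices: 3
Total: 1


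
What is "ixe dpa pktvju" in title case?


Input string: 'ixe dpa pktvju'
Operation: capitalize first letter of each word
Word transformations: 'ixe'->'Ixe', 'dpa'->'Dpa', 'pktvju'->'Pktvju'
Result: Ixe Dpa Pktvju


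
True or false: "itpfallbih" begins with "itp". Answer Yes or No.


Input string: 'itpfallbih'
Prefix to check: 'itp'
First 3 characters of input: 'itp'
Match: True
Result: Yes


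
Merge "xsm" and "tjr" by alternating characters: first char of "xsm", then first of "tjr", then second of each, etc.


String 1: 'xsm'
String 2: 'tjr'
Operation: alternate characters
Pairs: 'x'+'t', 's'+'j', 'm'+'r'
Result: xtsjmr


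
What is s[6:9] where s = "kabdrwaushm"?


Input string: 'kabdrwaushm'
Operation: slice [6:9]
Extract characters: s[6]='a', s[7]='u', s[8]='s'
Result: aus


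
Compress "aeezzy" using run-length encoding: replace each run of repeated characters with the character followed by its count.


Input: 'aeezzy'
Operation: identify consecutive runs
Runs: 'a' -> a1, 'ee' -> e2, 'zz' -> z2, 'y' -> y1
Encoded: a1e2z2y1


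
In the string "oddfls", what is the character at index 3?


Input string: 'oddfls'
Operation: get character at index 3
Index mapping: s[0]='o', s[1]='d', s[2]='d', s[3]='f'
Result: 'f'


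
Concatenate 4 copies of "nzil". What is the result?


Input string: 'nzil'
Operation: repeat 4 times
Concatenation: 'nzil' + 'nzil' + 'nzil' + 'nzil'
Result: nzilnzilnzilnzil


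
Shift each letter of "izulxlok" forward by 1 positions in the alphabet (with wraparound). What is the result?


Input: 'izulxlok', shift = 1
Operation: for each letter, (position + 1) mod 26
Mapping: 'i'(8+1=9)->'j', 'z'(25+1=26, 26 mod 26=0)->'a', 'u'(20+1=21)->'v', 'l'(11+1=12)->'m', 'x'(23+1=24)->'y', 'l'(11+1=12)->'m', 'o'(14+1=15)->'p', 'k'(10+1=11)->'l'
Result: javmympl


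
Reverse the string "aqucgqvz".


Input string: 'aqucgqvz'
Operation: reverse character order
Original order: 'a' -> 'q' -> 'u' -> 'c' -> 'g' -> 'q' -> 'v' -> 'z'
Reversed order: 'z' -> 'v' -> 'q' -> 'g' -> 'c' -> 'u' -> 'q' -> 'a'
Result: zvqgcuqa


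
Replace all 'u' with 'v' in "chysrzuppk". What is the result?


Input string: 'chysrzuppk'
Operation: replace 'u' with 'v'
Positions of 'u': 6
After replacement: chysrzvppk


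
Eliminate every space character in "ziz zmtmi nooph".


Input string: 'ziz zmtmi nooph'
Operation: remove all spaces
Words: 'ziz', 'zmtmi', 'nooph'
Join without spaces: zizzmtminooph


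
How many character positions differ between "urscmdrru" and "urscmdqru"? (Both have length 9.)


String 1: 'urscmdrru'
String 2: 'urscmdqru'
Compare each position: pos 0: 'u'=='u', pos 1: 'r'=='r', pos 2: 's'=='s', pos 3: 'c'=='c', pos 4: 'm'=='m', pos 5: 'd'=='d', pos 6: 'r'!='q', pos 7: 'r'=='r', pos 8: 'u'=='u'
Differing positions: 1
Hamming distance: 1


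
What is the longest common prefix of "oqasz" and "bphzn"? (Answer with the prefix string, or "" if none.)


String 1: 'oqasz'
String 2: 'bphzn'
Compare position by position:
pos 0: 'o' vs 'b' differ -> stop
Longest common prefix: "" (length 0)


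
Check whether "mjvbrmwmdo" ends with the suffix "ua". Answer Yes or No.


Input string: 'mjvbrmwmdo'
Suffix to check: 'ua'
Last 2 characters of input: 'do'
Match: False
Result: No


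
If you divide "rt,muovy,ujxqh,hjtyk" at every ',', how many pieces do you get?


Input string: 'rt,muovy,ujxqh,hjtyk'
Delimiter: ','
Split result: 'rt', 'muovy', 'ujxqh', 'hjtyk'
Number of parts: 4


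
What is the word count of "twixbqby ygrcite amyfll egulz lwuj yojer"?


Input string: 'twixbqby ygrcite amyfll egulz lwuj yojer'
Operation: split by spaces
Words found: 'twixbqby', 'ygrcite', 'amyfll', 'egulz', 'lwuj', 'yojer'
Word count: 6


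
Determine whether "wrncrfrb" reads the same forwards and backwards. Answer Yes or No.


Input string: 'wrncrfrb'
Reversed: 'brfrcnrw'
Compare pairs: s[0]='w' vs s[7]='b' (mismatch), s[1]='r' vs s[6]='r' (match), s[2]='n' vs s[5]='f' (mismatch), s[3]='c' vs s[4]='r' (mismatch)
Palindrome: No


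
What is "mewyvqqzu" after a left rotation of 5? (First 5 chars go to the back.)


Input: 'mewyvqqzu', shift = 5
Operation: split at index 5 and swap parts
Front part s[0:5] = 'mewyv'
Back part s[5:] = 'qqzu'
Rotated = back + front = 'qqzu' + 'mewyv'
Result: qqzumewyv


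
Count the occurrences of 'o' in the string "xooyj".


Input string: 'xooyj'
Target character: 'o'
Scan each position: s[1]='o', s[2]='o'
Matches found at indices: 1, 2
Total: 2


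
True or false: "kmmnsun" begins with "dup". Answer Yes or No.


Input string: 'kmmnsun'
Prefix to check: 'dup'
First 3 characters of input: 'kmm'
Match: False
Result: No


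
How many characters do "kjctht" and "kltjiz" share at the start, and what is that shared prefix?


String 1: 'kjctht'
String 2: 'kltjiz'
Compare position by position:
pos 0: 'k' vs 'k' match
pos 1: 'j' vs 'l' differ -> stop
Longest common prefix: "k" (length 1)


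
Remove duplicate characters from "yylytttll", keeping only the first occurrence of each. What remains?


Input: 'yylytttll'
Operation: keep first occurrence of each character
Scan: s[0]='y' new -> keep; s[1]='y' seen -> skip; s[2]='l' new -> keep; s[3]='y' seen -> skip; s[4]='t' new -> keep; s[5]='t' seen -> skip; s[6]='t' seen -> skip; s[7]='l' seen -> skip; s[8]='l' seen -> skip
Result: ylt


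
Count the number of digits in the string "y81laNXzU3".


Input string: 'y81laNXzU3'
Operation: count digit characters (0-9)
Scan: 'y', '8'(digit), '1'(digit), 'l', 'a', 'N', 'X', 'z', 'U', '3'(digit)
Digits found: 3
Result: 3


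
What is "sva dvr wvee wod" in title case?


Input string: 'sva dvr wvee wod'
Operation: capitalize first letter of each word
Word transformations: 'sva'->'Sva', 'dvr'->'Dvr', 'wvee'->'Wvee', 'wod'->'Wod'
Result: Sva Dvr Wvee Wod


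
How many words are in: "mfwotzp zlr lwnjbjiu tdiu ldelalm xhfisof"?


Input string: 'mfwotzp zlr lwnjbjiu tdiu ldelalm xhfisof'
Operation: split by spaces
Words found: 'mfwotzp', 'zlr', 'lwnjbjiu', 'tdiu', 'ldelalm', 'xhfisof'
Word count: 6


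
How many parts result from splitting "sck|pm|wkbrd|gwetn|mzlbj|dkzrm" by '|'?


Input string: 'sck|pm|wkbrd|gwetn|mzlbj|dkzrm'
Delimiter: '|'
Split result: 'sck', 'pm', 'wkbrd', 'gwetn', 'mzlbj', 'dkzrm'
Number of parts: 6


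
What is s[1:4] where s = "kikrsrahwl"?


Input string: 'kikrsrahwl'
Operation: slice [1:4]
Extract characters: s[1]='i', s[2]='k', s[3]='r'
Result: ikr


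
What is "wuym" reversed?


Input string: 'wuym'
Operation: reverse character order
Original order: 'w' -> 'u' -> 'y' -> 'm'
Reversed order: 'm' -> 'y' -> 'u' -> 'w'
Result: myuw


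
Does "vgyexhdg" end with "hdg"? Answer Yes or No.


Input string: 'vgyexhdg'
Suffix to check: 'hdg'
Last 3 characters of input: 'hdg'
Match: True
Result: Yes


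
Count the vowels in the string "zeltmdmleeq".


Input string: 'zeltmdmleeq'
Operation: count vowels (a, e, i, o, u)
Scan: s[0]='z', s[1]='e' (vowel), s[2]='l', s[3]='t', s[4]='m', s[5]='d', s[6]='m', s[7]='l', s[8]='e' (vowel), s[9]='e' (vowel), s[10]='q'
Vowels found: 3
Result: 3


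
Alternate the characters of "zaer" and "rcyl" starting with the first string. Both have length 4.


String 1: 'zaer'
String 2: 'rcyl'
Operation: alternate characters
Pairs: 'z'+'r', 'a'+'c', 'e'+'y', 'r'+'l'
Result: zraceyrl


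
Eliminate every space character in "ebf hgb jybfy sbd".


Input string: 'ebf hgb jybfy sbd'
Operation: remove all spaces
Words: 'ebf', 'hgb', 'jybfy', 'sbd'
Join without spaces: ebfhgbjybfysbd


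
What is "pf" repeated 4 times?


Input string: 'pf'
Operation: repeat 4 times
Concatenation: 'pf' + 'pf' + 'pf' + 'pf'
Result: pfpfpfpf


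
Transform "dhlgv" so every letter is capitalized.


Input string: 'dhlgv'
Operation: convert each letter to uppercase
Mapping: 'd'->'D', 'h'->'H', 'l'->'L', 'g'->'G', 'v'->'V'
Result: DHLGV


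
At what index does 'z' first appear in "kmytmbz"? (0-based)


Input string: 'kmytmbz'
Target: 'z'
Scanning left to right: s[0]='k', s[1]='m', s[2]='y', s[3]='t', s[4]='m', s[5]='b', s[6]='z'
First match at index: 6
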